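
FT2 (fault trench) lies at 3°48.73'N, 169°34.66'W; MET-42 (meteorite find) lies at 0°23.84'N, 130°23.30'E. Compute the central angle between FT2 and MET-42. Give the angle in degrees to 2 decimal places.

60.08°

FT2: φ = +3.81217°, λ = -169.57767°
MET-42: φ = +0.39733°, λ = +130.38833°
Δφ = -3.4148°,  Δλ = -60.0340°
a = sin²(Δφ/2) + cos φ₁ cos φ₂ sin²(Δλ/2) = 0.250585
c = 2·arcsin(√a) = 1.048548 rad = 60.0774°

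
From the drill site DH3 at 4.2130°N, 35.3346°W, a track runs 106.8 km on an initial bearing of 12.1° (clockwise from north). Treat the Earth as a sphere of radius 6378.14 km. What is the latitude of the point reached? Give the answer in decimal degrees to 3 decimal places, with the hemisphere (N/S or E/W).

5.151°N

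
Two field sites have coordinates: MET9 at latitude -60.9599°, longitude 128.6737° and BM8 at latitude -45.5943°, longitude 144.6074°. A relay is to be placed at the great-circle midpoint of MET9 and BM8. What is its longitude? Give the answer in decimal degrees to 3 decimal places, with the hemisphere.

Bx = cos φ₂ cos Δλ = 0.672851,  By = cos φ₂ sin Δλ = 0.192094
φₘ = atan2(sin φ₁ + sin φ₂, √((cos φ₁ + Bx)² + By²)) = -53.53429°
λₘ = λ₁ + atan2(By, cos φ₁ + Bx) = 138.09025°

138.090°E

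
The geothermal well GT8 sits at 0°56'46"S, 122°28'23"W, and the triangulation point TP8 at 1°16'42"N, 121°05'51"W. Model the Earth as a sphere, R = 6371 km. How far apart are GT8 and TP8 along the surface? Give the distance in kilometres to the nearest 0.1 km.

GT8: φ = -0.94611°, λ = -122.47306°
TP8: φ = +1.27833°, λ = -121.09750°
Δφ = 2.2244°,  Δλ = 1.3756°
a = sin²(Δφ/2) + cos φ₁ cos φ₂ sin²(Δλ/2) = 0.000521
c = 2·arcsin(√a) = 0.045646 rad = 2.6153°
d = R·c = 6371 × 0.045646 = 290.8 km

290.8 km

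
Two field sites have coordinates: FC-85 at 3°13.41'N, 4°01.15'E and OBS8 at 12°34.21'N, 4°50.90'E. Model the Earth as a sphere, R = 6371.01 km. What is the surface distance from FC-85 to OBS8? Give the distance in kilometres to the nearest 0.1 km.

1043.3 km

FC-85: φ = +3.22350°, λ = +4.01917°
OBS8: φ = +12.57017°, λ = +4.84833°
Δφ = 9.3467°,  Δλ = 0.8292°
a = sin²(Δφ/2) + cos φ₁ cos φ₂ sin²(Δλ/2) = 0.006689
c = 2·arcsin(√a) = 0.163757 rad = 9.3826°
d = R·c = 6371.01 × 0.163757 = 1043.3 km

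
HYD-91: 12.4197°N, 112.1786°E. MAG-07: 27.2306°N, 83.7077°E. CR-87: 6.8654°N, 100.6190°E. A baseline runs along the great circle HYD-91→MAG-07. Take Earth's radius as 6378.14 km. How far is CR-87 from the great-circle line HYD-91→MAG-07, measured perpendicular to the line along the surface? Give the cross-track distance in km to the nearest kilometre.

1197 km

δ₁₃ = central angle HYD-91→CR-87 = 0.221184 rad  (haversine)
θ₁₃ = bearing HYD-91→CR-87 = 245.074°,  θ₁₂ = bearing HYD-91→MAG-07 = 303.330°
dₓₜ = R·arcsin(sin δ₁₃ · sin(θ₁₃ − θ₁₂)) = 6378.14·arcsin(0.21938·sin(-58.256°)) = -1196.960 km
|dₓₜ| = 1196.960 km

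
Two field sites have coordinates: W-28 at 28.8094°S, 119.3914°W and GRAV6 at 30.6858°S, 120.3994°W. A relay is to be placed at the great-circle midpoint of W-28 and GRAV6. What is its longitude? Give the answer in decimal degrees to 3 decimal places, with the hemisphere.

119.891°W

Bx = cos φ₂ cos Δλ = 0.859846,  By = cos φ₂ sin Δλ = -0.015129
φₘ = atan2(sin φ₁ + sin φ₂, √((cos φ₁ + Bx)² + By²)) = -29.74855°
λₘ = λ₁ + atan2(By, cos φ₁ + Bx) = -119.89068°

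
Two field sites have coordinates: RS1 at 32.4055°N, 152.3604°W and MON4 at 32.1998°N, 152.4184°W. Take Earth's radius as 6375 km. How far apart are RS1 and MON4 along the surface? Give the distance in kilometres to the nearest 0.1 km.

23.5 km

Δφ = -0.2057°,  Δλ = -0.0580°
a = sin²(Δφ/2) + cos φ₁ cos φ₂ sin²(Δλ/2) = 0.000003
c = 2·arcsin(√a) = 0.003691 rad = 0.2115°
d = R·c = 6375 × 0.003691 = 23.5 km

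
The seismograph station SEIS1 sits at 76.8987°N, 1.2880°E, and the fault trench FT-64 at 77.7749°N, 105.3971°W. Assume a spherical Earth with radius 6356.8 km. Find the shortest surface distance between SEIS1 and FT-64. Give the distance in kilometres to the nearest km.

Δφ = 0.8762°,  Δλ = -106.6851°
a = sin²(Δφ/2) + cos φ₁ cos φ₂ sin²(Δλ/2) = 0.030948
c = 2·arcsin(√a) = 0.353683 rad = 20.2646°
d = R·c = 6356.8 × 0.353683 = 2248.3 km

2248 km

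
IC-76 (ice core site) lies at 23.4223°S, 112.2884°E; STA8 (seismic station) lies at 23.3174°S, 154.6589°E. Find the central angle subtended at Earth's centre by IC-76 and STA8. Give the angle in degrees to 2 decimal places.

38.75°

Δφ = 0.1049°,  Δλ = 42.3705°
a = sin²(Δφ/2) + cos φ₁ cos φ₂ sin²(Δλ/2) = 0.110051
c = 2·arcsin(√a) = 0.676293 rad = 38.7487°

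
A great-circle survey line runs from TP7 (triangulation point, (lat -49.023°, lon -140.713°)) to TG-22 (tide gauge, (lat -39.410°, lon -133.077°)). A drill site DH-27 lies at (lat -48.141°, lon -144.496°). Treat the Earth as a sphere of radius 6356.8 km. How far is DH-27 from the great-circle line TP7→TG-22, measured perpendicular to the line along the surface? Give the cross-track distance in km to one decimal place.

285.1 km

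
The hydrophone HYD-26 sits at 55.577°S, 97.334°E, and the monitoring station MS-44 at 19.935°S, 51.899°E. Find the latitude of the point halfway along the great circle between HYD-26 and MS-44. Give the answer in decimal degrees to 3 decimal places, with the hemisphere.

Bx = cos φ₂ cos Δλ = 0.659671,  By = cos φ₂ sin Δλ = -0.669765
φₘ = atan2(sin φ₁ + sin φ₂, √((cos φ₁ + Bx)² + By²)) = -39.86395°
λₘ = λ₁ + atan2(By, cos φ₁ + Bx) = 68.66591°

39.864°S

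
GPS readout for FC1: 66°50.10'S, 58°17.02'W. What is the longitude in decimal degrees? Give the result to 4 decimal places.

58° + 17.02′/60 = 58 + 0.28367 = 58.2837°

58.2837°W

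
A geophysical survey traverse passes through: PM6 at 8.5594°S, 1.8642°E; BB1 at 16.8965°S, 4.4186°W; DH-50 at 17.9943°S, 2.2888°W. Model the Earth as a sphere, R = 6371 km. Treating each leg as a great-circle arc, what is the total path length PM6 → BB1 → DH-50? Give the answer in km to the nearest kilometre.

PM6→BB1: c = 0.180527 rad, d = 1150.14 km
BB1→DH-50: c = 0.040307 rad, d = 256.79 km
Total = 1150.14 + 256.79 = 1406.93 km

1407 km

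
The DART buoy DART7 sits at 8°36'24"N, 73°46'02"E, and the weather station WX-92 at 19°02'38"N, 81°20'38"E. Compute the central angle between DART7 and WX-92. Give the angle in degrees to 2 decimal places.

12.76°

DART7: φ = +8.60667°, λ = +73.76722°
WX-92: φ = +19.04389°, λ = +81.34389°
Δφ = 10.4372°,  Δλ = 7.5767°
a = sin²(Δφ/2) + cos φ₁ cos φ₂ sin²(Δλ/2) = 0.012353
c = 2·arcsin(√a) = 0.222748 rad = 12.7625°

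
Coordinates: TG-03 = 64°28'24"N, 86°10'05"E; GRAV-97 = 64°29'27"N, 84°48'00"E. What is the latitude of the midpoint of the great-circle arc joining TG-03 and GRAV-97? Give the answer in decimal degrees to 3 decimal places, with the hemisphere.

TG-03: φ = +64.47333°, λ = +86.16806°
GRAV-97: φ = +64.49083°, λ = +84.80000°
Bx = cos φ₂ cos Δλ = 0.430533,  By = cos φ₂ sin Δλ = -0.010282
φₘ = atan2(sin φ₁ + sin φ₂, √((cos φ₁ + Bx)² + By²)) = 64.48367°
λₘ = λ₁ + atan2(By, cos φ₁ + Bx) = 85.48425°

64.484°N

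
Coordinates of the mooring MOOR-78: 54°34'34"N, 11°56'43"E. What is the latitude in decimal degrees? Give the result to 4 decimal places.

54.5761°N

54° + 34′/60 + 34″/3600 = 54 + 0.56667 + 0.00944 = 54.5761°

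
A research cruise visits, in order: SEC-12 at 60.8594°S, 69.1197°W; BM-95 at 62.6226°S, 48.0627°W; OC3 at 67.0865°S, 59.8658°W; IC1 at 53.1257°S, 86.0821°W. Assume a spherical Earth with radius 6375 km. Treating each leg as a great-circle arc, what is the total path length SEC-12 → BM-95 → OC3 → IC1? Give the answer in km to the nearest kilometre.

SEC-12→BM-95: c = 0.175877 rad, d = 1121.21 km
BM-95→OC3: c = 0.116848 rad, d = 744.91 km
OC3→IC1: c = 0.328807 rad, d = 2096.14 km
Total = 1121.21 + 744.91 + 2096.14 = 3962.26 km

3962 km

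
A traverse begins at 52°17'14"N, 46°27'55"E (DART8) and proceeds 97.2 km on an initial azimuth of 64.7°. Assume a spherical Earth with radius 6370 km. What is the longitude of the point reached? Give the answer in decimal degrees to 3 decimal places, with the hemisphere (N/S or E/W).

DART8: φ = +52.28722°, λ = +46.46528°
δ = d/R = 97.2/6370 = 0.015259 rad
φ₂ = arcsin(sin φ₁ cos δ + cos φ₁ sin δ cos θ)
   = arcsin(0.79109·0.99988 + 0.61170·0.01526·0.42736) = 52.65373°
λ₂ = λ₁ + atan2(sin θ sin δ cos φ₁, cos δ − sin φ₁ sin φ₂) = 47.76831°

47.768°E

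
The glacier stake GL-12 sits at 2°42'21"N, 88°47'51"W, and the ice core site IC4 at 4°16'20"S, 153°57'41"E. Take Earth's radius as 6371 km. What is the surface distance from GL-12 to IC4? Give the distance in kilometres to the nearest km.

13049 km

GL-12: φ = +2.70583°, λ = -88.79750°
IC4: φ = -4.27222°, λ = +153.96139°
Δφ = -6.9781°,  Δλ = -117.2411°
a = sin²(Δφ/2) + cos φ₁ cos φ₂ sin²(Δλ/2) = 0.729736
c = 2·arcsin(√a) = 2.048197 rad = 117.3530°
d = R·c = 6371 × 2.048197 = 13049.1 km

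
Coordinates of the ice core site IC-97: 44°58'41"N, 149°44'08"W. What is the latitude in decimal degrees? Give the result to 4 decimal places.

44° + 58′/60 + 41″/3600 = 44 + 0.96667 + 0.01139 = 44.9781°

44.9781°N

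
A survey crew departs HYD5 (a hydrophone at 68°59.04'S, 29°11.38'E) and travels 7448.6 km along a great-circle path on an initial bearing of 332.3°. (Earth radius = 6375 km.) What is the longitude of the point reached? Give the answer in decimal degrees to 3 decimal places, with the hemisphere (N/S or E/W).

3.794°E

HYD5: φ = -68.98400°, λ = +29.18967°
δ = d/R = 7448.6/6375 = 1.168408 rad
φ₂ = arcsin(sin φ₁ cos δ + cos φ₁ sin δ cos θ)
   = arcsin(-0.93348·0.39162 + 0.35863·0.92013·0.88539) = -4.20935°
λ₂ = λ₁ + atan2(sin θ sin δ cos φ₁, cos δ − sin φ₁ sin φ₂) = 3.79372°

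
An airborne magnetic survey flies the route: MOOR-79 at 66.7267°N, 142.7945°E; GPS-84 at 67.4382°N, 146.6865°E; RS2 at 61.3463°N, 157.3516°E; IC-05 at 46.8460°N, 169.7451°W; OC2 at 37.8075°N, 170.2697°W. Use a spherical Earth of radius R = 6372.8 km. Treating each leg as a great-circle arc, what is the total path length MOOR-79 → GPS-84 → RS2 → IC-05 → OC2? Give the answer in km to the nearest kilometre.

4678 km

MOOR-79→GPS-84: c = 0.029215 rad, d = 186.18 km
GPS-84→RS2: c = 0.132952 rad, d = 847.28 km
RS2→IC-05: c = 0.413957 rad, d = 2638.07 km
IC-05→OC2: c = 0.157896 rad, d = 1006.24 km
Total = 186.18 + 847.28 + 2638.07 + 1006.24 = 4677.76 km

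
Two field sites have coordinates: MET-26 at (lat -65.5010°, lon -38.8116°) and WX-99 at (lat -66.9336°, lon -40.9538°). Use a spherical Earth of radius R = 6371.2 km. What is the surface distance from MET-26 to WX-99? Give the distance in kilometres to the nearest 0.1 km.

186.0 km

Δφ = -1.4326°,  Δλ = -2.1422°
a = sin²(Δφ/2) + cos φ₁ cos φ₂ sin²(Δλ/2) = 0.000213
c = 2·arcsin(√a) = 0.029194 rad = 1.6727°
d = R·c = 6371.2 × 0.029194 = 186.0 km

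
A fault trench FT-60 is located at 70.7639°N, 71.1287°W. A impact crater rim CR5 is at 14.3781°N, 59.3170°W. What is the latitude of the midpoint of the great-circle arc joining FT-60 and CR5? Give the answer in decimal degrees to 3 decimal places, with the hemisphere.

Bx = cos φ₂ cos Δλ = 0.948167,  By = cos φ₂ sin Δλ = 0.198284
φₘ = atan2(sin φ₁ + sin φ₂, √((cos φ₁ + Bx)² + By²)) = 42.68595°
λₘ = λ₁ + atan2(By, cos φ₁ + Bx) = -62.30693°

42.686°N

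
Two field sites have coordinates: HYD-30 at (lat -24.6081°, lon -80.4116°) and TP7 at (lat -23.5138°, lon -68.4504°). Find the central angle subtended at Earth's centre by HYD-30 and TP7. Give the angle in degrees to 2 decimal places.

Δφ = 1.0943°,  Δλ = 11.9612°
a = sin²(Δφ/2) + cos φ₁ cos φ₂ sin²(Δλ/2) = 0.009142
c = 2·arcsin(√a) = 0.191516 rad = 10.9730°

10.97°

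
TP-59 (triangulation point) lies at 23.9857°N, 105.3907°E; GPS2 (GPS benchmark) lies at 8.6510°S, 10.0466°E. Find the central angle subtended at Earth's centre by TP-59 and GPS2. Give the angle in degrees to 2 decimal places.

Δφ = -32.6367°,  Δλ = -95.3441°
a = sin²(Δφ/2) + cos φ₁ cos φ₂ sin²(Δλ/2) = 0.572636
c = 2·arcsin(√a) = 1.716584 rad = 98.3530°

98.35°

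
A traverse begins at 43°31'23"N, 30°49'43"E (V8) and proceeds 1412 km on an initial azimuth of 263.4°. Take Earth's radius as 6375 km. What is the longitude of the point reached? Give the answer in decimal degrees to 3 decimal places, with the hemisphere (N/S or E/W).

V8: φ = +43.52306°, λ = +30.82861°
δ = d/R = 1412/6375 = 0.221490 rad
φ₂ = arcsin(sin φ₁ cos δ + cos φ₁ sin δ cos θ)
   = arcsin(0.68865·0.97557 + 0.72510·0.21968·-0.11494) = 40.80715°
λ₂ = λ₁ + atan2(sin θ sin δ cos φ₁, cos δ − sin φ₁ sin φ₂) = 14.07165°

14.072°E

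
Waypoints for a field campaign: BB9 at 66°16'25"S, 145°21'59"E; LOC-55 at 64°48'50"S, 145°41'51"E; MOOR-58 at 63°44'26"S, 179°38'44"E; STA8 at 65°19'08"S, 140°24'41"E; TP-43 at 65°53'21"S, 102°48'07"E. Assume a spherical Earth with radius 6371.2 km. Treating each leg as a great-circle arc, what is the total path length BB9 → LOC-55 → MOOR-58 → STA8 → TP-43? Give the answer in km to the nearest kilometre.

5342 km

BB9: φ = -66.27361°, λ = +145.36639°
LOC-55: φ = -64.81389°, λ = +145.69750°
MOOR-58: φ = -63.74056°, λ = +179.64556°
STA8: φ = -65.31889°, λ = +140.41139°
TP-43: φ = -65.88917°, λ = +102.80194°
BB9→LOC-55: c = 0.025589 rad, d = 163.03 km
LOC-55→MOOR-58: c = 0.254733 rad, d = 1622.96 km
MOOR-58→STA8: c = 0.290947 rad, d = 1853.68 km
STA8→TP-43: c = 0.267243 rad, d = 1702.66 km
Total = 163.03 + 1622.96 + 1853.68 + 1702.66 = 5342.33 km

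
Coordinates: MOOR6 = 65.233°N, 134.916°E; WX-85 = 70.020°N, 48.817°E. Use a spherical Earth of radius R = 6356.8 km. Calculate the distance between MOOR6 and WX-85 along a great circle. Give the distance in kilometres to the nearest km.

3365 km

Δφ = 4.7870°,  Δλ = -86.0990°
a = sin²(Δφ/2) + cos φ₁ cos φ₂ sin²(Δλ/2) = 0.068447
c = 2·arcsin(√a) = 0.529409 rad = 30.3329°
d = R·c = 6356.8 × 0.529409 = 3365.3 km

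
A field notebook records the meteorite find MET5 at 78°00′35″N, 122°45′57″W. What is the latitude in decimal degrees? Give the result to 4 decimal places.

78.0097°N

78° + 0′/60 + 35″/3600 = 78 + 0.00000 + 0.00972 = 78.0097°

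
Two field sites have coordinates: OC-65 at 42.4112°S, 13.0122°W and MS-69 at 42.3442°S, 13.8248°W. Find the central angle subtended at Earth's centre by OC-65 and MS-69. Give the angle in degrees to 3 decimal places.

Δφ = 0.0670°,  Δλ = -0.8126°
a = sin²(Δφ/2) + cos φ₁ cos φ₂ sin²(Δλ/2) = 0.000028
c = 2·arcsin(√a) = 0.010542 rad = 0.6040°

0.604°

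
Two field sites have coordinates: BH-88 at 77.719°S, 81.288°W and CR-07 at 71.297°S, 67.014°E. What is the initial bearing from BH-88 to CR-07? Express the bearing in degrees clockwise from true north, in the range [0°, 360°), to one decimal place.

Δλ = 148.3020°
y = sin Δλ · cos φ₂ = 0.168490
x = cos φ₁ sin φ₂ − sin φ₁ cos φ₂ cos Δλ = -0.468060
θ = atan2(y, x) = 160.2024° → 160.2024° (mod 360°)

160.2°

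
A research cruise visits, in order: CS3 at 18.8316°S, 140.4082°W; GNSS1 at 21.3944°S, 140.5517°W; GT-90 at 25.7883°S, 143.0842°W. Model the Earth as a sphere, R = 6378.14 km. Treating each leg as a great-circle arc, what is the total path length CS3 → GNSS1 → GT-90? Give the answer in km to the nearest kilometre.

839 km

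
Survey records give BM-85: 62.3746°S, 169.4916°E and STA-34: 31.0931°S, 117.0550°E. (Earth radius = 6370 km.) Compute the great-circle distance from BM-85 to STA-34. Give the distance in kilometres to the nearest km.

5070 km

Δφ = 31.2815°,  Δλ = -52.4366°
a = sin²(Δφ/2) + cos φ₁ cos φ₂ sin²(Δλ/2) = 0.150187
c = 2·arcsin(√a) = 0.795923 rad = 45.6030°
d = R·c = 6370 × 0.795923 = 5070.0 km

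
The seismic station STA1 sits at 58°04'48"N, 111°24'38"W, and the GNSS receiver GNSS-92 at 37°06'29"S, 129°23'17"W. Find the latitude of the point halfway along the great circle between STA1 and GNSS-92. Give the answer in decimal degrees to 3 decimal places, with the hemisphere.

10.608°N

STA1: φ = +58.08000°, λ = -111.41056°
GNSS-92: φ = -37.10806°, λ = -129.38806°
Bx = cos φ₂ cos Δλ = 0.758563,  By = cos φ₂ sin Δλ = -0.246143
φₘ = atan2(sin φ₁ + sin φ₂, √((cos φ₁ + Bx)² + By²)) = 10.60808°
λₘ = λ₁ + atan2(By, cos φ₁ + Bx) = -122.23536°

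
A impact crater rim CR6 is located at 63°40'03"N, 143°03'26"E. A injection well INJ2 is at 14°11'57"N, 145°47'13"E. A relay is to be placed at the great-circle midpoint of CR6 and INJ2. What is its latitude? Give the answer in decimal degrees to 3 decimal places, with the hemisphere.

38.940°N

CR6: φ = +63.66750°, λ = +143.05722°
INJ2: φ = +14.19917°, λ = +145.78694°
Bx = cos φ₂ cos Δλ = 0.968349,  By = cos φ₂ sin Δλ = 0.046170
φₘ = atan2(sin φ₁ + sin φ₂, √((cos φ₁ + Bx)² + By²)) = 38.94018°
λₘ = λ₁ + atan2(By, cos φ₁ + Bx) = 144.93011°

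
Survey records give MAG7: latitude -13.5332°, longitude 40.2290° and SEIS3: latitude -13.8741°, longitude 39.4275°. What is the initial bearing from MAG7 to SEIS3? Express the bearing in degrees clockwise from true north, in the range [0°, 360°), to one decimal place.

Δλ = -0.8015°
y = sin Δλ · cos φ₂ = -0.013580
x = cos φ₁ sin φ₂ − sin φ₁ cos φ₂ cos Δλ = -0.005972
θ = atan2(y, x) = -113.7379° → 246.2621° (mod 360°)

246.3°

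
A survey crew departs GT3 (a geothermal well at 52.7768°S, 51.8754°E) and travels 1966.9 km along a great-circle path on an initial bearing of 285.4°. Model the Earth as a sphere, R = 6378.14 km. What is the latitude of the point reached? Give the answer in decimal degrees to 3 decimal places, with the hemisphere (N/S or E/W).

δ = d/R = 1966.9/6378.14 = 0.308381 rad
φ₂ = arcsin(sin φ₁ cos δ + cos φ₁ sin δ cos θ)
   = arcsin(-0.79629·0.95283 + 0.60492·0.30352·0.26556) = -45.23199°
λ₂ = λ₁ + atan2(sin θ sin δ cos φ₁, cos δ − sin φ₁ sin φ₂) = 27.32385°

45.232°S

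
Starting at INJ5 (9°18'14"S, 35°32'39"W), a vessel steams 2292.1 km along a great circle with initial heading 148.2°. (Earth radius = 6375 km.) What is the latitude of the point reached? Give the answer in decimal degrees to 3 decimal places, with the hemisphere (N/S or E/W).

26.515°S

INJ5: φ = -9.30389°, λ = -35.54417°
δ = d/R = 2292.1/6375 = 0.359545 rad
φ₂ = arcsin(sin φ₁ cos δ + cos φ₁ sin δ cos θ)
   = arcsin(-0.16167·0.93606 + 0.98684·0.35185·-0.84989) = -26.51504°
λ₂ = λ₁ + atan2(sin θ sin δ cos φ₁, cos δ − sin φ₁ sin φ₂) = -23.58569°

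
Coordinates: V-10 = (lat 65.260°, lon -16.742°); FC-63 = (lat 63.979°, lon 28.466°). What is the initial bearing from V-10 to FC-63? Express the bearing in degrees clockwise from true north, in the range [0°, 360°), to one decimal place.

Δλ = 45.2080°
y = sin Δλ · cos φ₂ = 0.311332
x = cos φ₁ sin φ₂ − sin φ₁ cos φ₂ cos Δλ = 0.095368
θ = atan2(y, x) = 72.9691° → 72.9691° (mod 360°)

73.0°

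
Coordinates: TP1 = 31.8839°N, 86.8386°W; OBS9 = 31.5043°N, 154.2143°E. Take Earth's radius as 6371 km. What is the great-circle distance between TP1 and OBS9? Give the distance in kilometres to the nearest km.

Δφ = -0.3796°,  Δλ = -118.9471°
a = sin²(Δφ/2) + cos φ₁ cos φ₂ sin²(Δλ/2) = 0.537190
c = 2·arcsin(√a) = 1.645246 rad = 94.2657°
d = R·c = 6371 × 1.645246 = 10481.9 km

10482 km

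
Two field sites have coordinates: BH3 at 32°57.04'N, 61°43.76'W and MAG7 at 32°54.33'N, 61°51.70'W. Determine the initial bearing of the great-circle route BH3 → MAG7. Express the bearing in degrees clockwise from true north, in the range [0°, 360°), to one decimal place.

247.9°

BH3: φ = +32.95067°, λ = -61.72933°
MAG7: φ = +32.90550°, λ = -61.86167°
Δλ = -0.1323°
y = sin Δλ · cos φ₂ = -0.001939
x = cos φ₁ sin φ₂ − sin φ₁ cos φ₂ cos Δλ = -0.000787
θ = atan2(y, x) = -112.0924° → 247.9076° (mod 360°)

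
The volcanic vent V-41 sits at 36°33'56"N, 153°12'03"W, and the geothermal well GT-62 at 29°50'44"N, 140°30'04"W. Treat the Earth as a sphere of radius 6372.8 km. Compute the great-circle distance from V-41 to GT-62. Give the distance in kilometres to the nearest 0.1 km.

V-41: φ = +36.56556°, λ = -153.20083°
GT-62: φ = +29.84556°, λ = -140.50111°
Δφ = -6.7200°,  Δλ = 12.6997°
a = sin²(Δφ/2) + cos φ₁ cos φ₂ sin²(Δλ/2) = 0.011957
c = 2·arcsin(√a) = 0.219131 rad = 12.5553°
d = R·c = 6372.8 × 0.219131 = 1396.5 km

1396.5 km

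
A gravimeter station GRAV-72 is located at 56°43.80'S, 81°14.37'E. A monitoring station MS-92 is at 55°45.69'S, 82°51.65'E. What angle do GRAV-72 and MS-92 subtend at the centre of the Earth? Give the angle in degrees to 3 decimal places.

1.323°

GRAV-72: φ = -56.73000°, λ = +81.23950°
MS-92: φ = -55.76150°, λ = +82.86083°
Δφ = 0.9685°,  Δλ = 1.6213°
a = sin²(Δφ/2) + cos φ₁ cos φ₂ sin²(Δλ/2) = 0.000133
c = 2·arcsin(√a) = 0.023084 rad = 1.3226°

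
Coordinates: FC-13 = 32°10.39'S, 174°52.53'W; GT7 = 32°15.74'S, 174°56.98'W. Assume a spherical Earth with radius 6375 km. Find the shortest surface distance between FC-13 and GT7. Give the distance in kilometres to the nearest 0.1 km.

12.1 km

FC-13: φ = -32.17317°, λ = -174.87550°
GT7: φ = -32.26233°, λ = -174.94967°
Δφ = -0.0892°,  Δλ = -0.0742°
a = sin²(Δφ/2) + cos φ₁ cos φ₂ sin²(Δλ/2) = 0.000001
c = 2·arcsin(√a) = 0.001903 rad = 0.1090°
d = R·c = 6375 × 0.001903 = 12.1 km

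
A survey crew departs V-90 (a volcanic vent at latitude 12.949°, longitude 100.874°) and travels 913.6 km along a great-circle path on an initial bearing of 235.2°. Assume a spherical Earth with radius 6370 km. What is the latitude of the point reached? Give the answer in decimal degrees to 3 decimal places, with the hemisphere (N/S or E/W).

δ = d/R = 913.6/6370 = 0.143422 rad
φ₂ = arcsin(sin φ₁ cos δ + cos φ₁ sin δ cos θ)
   = arcsin(0.22408·0.98973 + 0.97457·0.14293·-0.57071) = 8.18007°
λ₂ = λ₁ + atan2(sin θ sin δ cos φ₁, cos δ − sin φ₁ sin φ₂) = 94.06418°

8.180°N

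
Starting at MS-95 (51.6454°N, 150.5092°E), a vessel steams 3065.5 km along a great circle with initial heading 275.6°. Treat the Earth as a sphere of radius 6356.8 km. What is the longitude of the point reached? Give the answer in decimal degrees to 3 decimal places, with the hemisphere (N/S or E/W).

108.602°E

δ = d/R = 3065.5/6356.8 = 0.482239 rad
φ₂ = arcsin(sin φ₁ cos δ + cos φ₁ sin δ cos θ)
   = arcsin(0.78419·0.88596 + 0.62053·0.46376·0.09758) = 46.28929°
λ₂ = λ₁ + atan2(sin θ sin δ cos φ₁, cos δ − sin φ₁ sin φ₂) = 108.60173°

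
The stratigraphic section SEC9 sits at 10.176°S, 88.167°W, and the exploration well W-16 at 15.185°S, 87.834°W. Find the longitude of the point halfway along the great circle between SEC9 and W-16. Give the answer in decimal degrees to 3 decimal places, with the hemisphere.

Bx = cos φ₂ cos Δλ = 0.965069,  By = cos φ₂ sin Δλ = 0.005609
φₘ = atan2(sin φ₁ + sin φ₂, √((cos φ₁ + Bx)² + By²)) = -12.68055°
λₘ = λ₁ + atan2(By, cos φ₁ + Bx) = -88.00214°

88.002°W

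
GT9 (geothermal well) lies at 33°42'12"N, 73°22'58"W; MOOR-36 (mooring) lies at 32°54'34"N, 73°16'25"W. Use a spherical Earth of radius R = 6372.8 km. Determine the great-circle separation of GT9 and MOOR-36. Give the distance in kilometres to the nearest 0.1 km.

GT9: φ = +33.70333°, λ = -73.38278°
MOOR-36: φ = +32.90944°, λ = -73.27361°
Δφ = -0.7939°,  Δλ = 0.1092°
a = sin²(Δφ/2) + cos φ₁ cos φ₂ sin²(Δλ/2) = 0.000049
c = 2·arcsin(√a) = 0.013947 rad = 0.7991°
d = R·c = 6372.8 × 0.013947 = 88.9 km

88.9 km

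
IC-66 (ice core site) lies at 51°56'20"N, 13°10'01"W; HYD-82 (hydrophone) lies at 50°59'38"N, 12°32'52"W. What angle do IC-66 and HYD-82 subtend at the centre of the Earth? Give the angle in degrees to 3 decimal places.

IC-66: φ = +51.93889°, λ = -13.16694°
HYD-82: φ = +50.99389°, λ = -12.54778°
Δφ = -0.9450°,  Δλ = 0.6192°
a = sin²(Δφ/2) + cos φ₁ cos φ₂ sin²(Δλ/2) = 0.000079
c = 2·arcsin(√a) = 0.017814 rad = 1.0207°

1.021°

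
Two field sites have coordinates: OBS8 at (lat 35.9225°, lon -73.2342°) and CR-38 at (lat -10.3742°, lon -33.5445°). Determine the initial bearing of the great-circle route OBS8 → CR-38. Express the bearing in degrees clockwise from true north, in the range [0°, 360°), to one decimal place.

Δλ = 39.6897°
y = sin Δλ · cos φ₂ = 0.628190
x = cos φ₁ sin φ₂ − sin φ₁ cos φ₂ cos Δλ = -0.589914
θ = atan2(y, x) = 133.2002° → 133.2002° (mod 360°)

133.2°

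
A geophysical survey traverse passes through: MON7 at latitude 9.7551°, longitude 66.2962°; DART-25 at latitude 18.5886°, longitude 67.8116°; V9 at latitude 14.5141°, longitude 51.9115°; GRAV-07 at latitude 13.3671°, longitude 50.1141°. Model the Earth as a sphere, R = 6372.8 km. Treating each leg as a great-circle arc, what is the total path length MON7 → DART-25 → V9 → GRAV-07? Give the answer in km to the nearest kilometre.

MON7→DART-25: c = 0.156287 rad, d = 995.98 km
DART-25→V9: c = 0.275216 rad, d = 1753.90 km
V9→GRAV-07: c = 0.036438 rad, d = 232.21 km
Total = 995.98 + 1753.90 + 232.21 = 2982.09 km

2982 km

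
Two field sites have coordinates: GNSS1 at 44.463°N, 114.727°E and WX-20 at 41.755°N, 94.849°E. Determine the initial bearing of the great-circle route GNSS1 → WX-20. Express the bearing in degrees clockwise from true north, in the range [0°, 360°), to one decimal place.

Δλ = -19.8780°
y = sin Δλ · cos φ₂ = -0.253654
x = cos φ₁ sin φ₂ − sin φ₁ cos φ₂ cos Δλ = -0.016113
θ = atan2(y, x) = -93.6347° → 266.3653° (mod 360°)

266.4°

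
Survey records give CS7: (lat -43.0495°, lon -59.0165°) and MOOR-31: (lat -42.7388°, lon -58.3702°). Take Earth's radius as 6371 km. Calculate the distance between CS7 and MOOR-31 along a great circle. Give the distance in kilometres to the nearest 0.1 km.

Δφ = 0.3107°,  Δλ = 0.6463°
a = sin²(Δφ/2) + cos φ₁ cos φ₂ sin²(Δλ/2) = 0.000024
c = 2·arcsin(√a) = 0.009884 rad = 0.5663°
d = R·c = 6371 × 0.009884 = 63.0 km

63.0 km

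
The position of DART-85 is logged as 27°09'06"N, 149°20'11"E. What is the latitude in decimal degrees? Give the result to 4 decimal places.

27.1517°N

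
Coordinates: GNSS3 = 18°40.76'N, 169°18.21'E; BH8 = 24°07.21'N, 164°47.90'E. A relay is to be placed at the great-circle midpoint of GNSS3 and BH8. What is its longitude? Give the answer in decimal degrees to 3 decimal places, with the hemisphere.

GNSS3: φ = +18.67933°, λ = +169.30350°
BH8: φ = +24.12017°, λ = +164.79833°
Bx = cos φ₂ cos Δλ = 0.909870,  By = cos φ₂ sin Δλ = -0.071691
φₘ = atan2(sin φ₁ + sin φ₂, √((cos φ₁ + Bx)² + By²)) = 21.41480°
λₘ = λ₁ + atan2(By, cos φ₁ + Bx) = 167.09288°

167.093°E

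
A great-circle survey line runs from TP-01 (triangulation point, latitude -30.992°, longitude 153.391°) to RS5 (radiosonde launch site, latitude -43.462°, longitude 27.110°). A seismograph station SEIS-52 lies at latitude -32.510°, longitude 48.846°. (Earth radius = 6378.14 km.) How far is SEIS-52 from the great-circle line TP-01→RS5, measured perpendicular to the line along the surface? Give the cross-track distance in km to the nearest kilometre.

2135 km

δ₁₃ = central angle TP-01→SEIS-52 = 1.475462 rad  (haversine)
θ₁₃ = bearing TP-01→SEIS-52 = 235.084°,  θ₁₂ = bearing TP-01→RS5 = 215.815°
dₓₜ = R·arcsin(sin δ₁₃ · sin(θ₁₃ − θ₁₂)) = 6378.14·arcsin(0.99546·sin(19.269°)) = 2134.937 km
|dₓₜ| = 2134.937 km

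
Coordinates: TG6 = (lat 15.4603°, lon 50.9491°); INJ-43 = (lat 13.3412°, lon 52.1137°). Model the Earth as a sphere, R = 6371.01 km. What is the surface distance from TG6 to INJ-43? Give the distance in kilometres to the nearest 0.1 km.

266.9 km

Δφ = -2.1191°,  Δλ = 1.1646°
a = sin²(Δφ/2) + cos φ₁ cos φ₂ sin²(Δλ/2) = 0.000439
c = 2·arcsin(√a) = 0.041898 rad = 2.4006°
d = R·c = 6371.01 × 0.041898 = 266.9 km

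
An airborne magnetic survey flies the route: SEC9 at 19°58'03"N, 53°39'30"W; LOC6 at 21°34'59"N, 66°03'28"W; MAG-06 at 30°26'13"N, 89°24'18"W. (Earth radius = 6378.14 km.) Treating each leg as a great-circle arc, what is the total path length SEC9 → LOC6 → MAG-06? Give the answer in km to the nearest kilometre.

SEC9: φ = +19.96750°, λ = -53.65833°
LOC6: φ = +21.58306°, λ = -66.05778°
MAG-06: φ = +30.43694°, λ = -89.40500°
SEC9→LOC6: c = 0.204236 rad, d = 1302.65 km
LOC6→MAG-06: c = 0.396449 rad, d = 2528.61 km
Total = 1302.65 + 2528.61 = 3831.25 km

3831 km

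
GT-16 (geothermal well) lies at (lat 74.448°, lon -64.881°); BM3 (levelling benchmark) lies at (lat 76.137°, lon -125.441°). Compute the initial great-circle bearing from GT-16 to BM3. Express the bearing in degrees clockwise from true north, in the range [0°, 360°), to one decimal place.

305.1°

Δλ = -60.5600°
y = sin Δλ · cos φ₂ = -0.208662
x = cos φ₁ sin φ₂ − sin φ₁ cos φ₂ cos Δλ = 0.146848
θ = atan2(y, x) = -54.8636° → 305.1364° (mod 360°)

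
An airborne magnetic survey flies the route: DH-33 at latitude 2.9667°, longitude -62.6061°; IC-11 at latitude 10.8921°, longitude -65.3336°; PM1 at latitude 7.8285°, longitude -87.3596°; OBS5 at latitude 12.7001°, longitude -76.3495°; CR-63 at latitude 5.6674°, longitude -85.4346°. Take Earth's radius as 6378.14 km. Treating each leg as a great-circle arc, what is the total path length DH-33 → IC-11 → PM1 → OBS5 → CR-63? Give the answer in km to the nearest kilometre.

5965 km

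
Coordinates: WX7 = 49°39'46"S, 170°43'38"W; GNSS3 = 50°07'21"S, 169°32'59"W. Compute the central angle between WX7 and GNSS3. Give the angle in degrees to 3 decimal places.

WX7: φ = -49.66278°, λ = -170.72722°
GNSS3: φ = -50.12250°, λ = -169.54972°
Δφ = -0.4597°,  Δλ = 1.1775°
a = sin²(Δφ/2) + cos φ₁ cos φ₂ sin²(Δλ/2) = 0.000060
c = 2·arcsin(√a) = 0.015481 rad = 0.8870°

0.887°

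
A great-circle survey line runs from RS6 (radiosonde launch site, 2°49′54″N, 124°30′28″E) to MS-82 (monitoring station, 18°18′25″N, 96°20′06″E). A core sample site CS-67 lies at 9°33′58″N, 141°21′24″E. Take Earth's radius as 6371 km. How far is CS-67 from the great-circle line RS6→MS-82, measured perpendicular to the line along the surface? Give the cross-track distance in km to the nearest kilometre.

RS6: φ = +2.83167°, λ = +124.50778°
MS-82: φ = +18.30694°, λ = +96.33500°
CS-67: φ = +9.56611°, λ = +141.35667°
δ₁₃ = central angle RS6→CS-67 = 0.314919 rad  (haversine)
θ₁₃ = bearing RS6→CS-67 = 67.334°,  θ₁₂ = bearing RS6→MS-82 = 301.286°
dₓₜ = R·arcsin(sin δ₁₃ · sin(θ₁₃ − θ₁₂)) = 6371·arcsin(0.30974·sin(-233.951°)) = 1612.655 km
|dₓₜ| = 1612.655 km

1613 km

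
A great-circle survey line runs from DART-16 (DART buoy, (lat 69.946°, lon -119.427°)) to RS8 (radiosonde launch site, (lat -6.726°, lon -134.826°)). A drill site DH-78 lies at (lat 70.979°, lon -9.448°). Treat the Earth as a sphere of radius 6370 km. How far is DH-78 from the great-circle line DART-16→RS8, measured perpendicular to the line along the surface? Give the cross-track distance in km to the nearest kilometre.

1147 km

δ₁₃ = central angle DART-16→DH-78 = 0.555011 rad  (haversine)
θ₁₃ = bearing DART-16→DH-78 = 35.540°,  θ₁₂ = bearing DART-16→RS8 = 195.678°
dₓₜ = R·arcsin(sin δ₁₃ · sin(θ₁₃ − θ₁₂)) = 6370·arcsin(0.52695·sin(-160.138°)) = -1146.627 km
|dₓₜ| = 1146.627 km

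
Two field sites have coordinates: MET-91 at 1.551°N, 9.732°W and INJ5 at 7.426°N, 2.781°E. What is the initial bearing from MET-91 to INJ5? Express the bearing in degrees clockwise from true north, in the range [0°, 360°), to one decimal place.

Δλ = 12.5130°
y = sin Δλ · cos φ₂ = 0.214844
x = cos φ₁ sin φ₂ − sin φ₁ cos φ₂ cos Δλ = 0.102996
θ = atan2(y, x) = 64.3870° → 64.3870° (mod 360°)

64.4°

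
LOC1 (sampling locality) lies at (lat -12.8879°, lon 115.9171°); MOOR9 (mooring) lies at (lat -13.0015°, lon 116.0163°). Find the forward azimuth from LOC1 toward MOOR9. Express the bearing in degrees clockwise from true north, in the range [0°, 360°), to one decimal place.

139.6°

Δλ = 0.0992°
y = sin Δλ · cos φ₂ = 0.001687
x = cos φ₁ sin φ₂ − sin φ₁ cos φ₂ cos Δλ = -0.001983
θ = atan2(y, x) = 139.6117° → 139.6117° (mod 360°)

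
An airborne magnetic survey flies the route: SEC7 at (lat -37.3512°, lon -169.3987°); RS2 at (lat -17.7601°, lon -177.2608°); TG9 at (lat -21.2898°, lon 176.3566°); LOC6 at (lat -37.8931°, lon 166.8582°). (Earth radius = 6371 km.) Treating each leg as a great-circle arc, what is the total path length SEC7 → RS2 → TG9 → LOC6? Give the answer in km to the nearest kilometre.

5144 km

SEC7→RS2: c = 0.362556 rad, d = 2309.84 km
RS2→TG9: c = 0.121706 rad, d = 775.39 km
TG9→LOC6: c = 0.323196 rad, d = 2059.08 km
Total = 2309.84 + 775.39 + 2059.08 = 5144.31 km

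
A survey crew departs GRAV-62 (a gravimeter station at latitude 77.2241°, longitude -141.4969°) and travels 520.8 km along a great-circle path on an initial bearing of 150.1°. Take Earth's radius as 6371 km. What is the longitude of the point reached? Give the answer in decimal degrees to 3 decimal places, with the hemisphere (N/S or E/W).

δ = d/R = 520.8/6371 = 0.081745 rad
φ₂ = arcsin(sin φ₁ cos δ + cos φ₁ sin δ cos θ)
   = arcsin(0.97524·0.99666 + 0.22114·0.08165·-0.86690) = 73.00541°
λ₂ = λ₁ + atan2(sin θ sin δ cos φ₁, cos δ − sin φ₁ sin φ₂) = -133.49175°

133.492°W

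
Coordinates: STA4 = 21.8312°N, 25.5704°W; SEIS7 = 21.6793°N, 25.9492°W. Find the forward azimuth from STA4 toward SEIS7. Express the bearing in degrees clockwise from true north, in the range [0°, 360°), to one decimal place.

246.7°

Δλ = -0.3788°
y = sin Δλ · cos φ₂ = -0.006144
x = cos φ₁ sin φ₂ − sin φ₁ cos φ₂ cos Δλ = -0.002644
θ = atan2(y, x) = -113.2822° → 246.7178° (mod 360°)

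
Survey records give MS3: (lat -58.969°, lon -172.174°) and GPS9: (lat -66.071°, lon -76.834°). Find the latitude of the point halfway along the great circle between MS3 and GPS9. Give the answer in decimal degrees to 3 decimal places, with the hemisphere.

Bx = cos φ₂ cos Δλ = -0.037748,  By = cos φ₂ sin Δλ = 0.403844
φₘ = atan2(sin φ₁ + sin φ₂, √((cos φ₁ + Bx)² + By²)) = -70.54460°
λₘ = λ₁ + atan2(By, cos φ₁ + Bx) = -131.96626°

70.545°S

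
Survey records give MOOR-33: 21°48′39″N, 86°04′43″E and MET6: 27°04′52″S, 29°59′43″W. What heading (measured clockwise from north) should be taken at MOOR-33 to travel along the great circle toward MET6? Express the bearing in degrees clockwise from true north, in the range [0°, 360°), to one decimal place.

MOOR-33: φ = +21.81083°, λ = +86.07861°
MET6: φ = -27.08111°, λ = -29.99528°
Δλ = -116.0739°
y = sin Δλ · cos φ₂ = -0.799749
x = cos φ₁ sin φ₂ − sin φ₁ cos φ₂ cos Δλ = -0.277262
θ = atan2(y, x) = -109.1208° → 250.8792° (mod 360°)

250.9°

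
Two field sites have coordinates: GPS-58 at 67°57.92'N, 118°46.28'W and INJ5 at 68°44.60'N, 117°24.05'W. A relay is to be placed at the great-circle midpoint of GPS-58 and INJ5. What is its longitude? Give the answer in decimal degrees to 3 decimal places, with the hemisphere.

118.098°W

GPS-58: φ = +67.96533°, λ = -118.77133°
INJ5: φ = +68.74333°, λ = -117.40083°
Bx = cos φ₂ cos Δλ = 0.362443,  By = cos φ₂ sin Δλ = 0.008671
φₘ = atan2(sin φ₁ + sin φ₂, √((cos φ₁ + Bx)² + By²)) = 68.35574°
λₘ = λ₁ + atan2(By, cos φ₁ + Bx) = -118.09781°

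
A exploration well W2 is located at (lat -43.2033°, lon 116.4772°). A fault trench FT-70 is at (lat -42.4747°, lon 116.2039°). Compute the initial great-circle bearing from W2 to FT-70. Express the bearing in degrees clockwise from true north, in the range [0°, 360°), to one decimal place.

Δλ = -0.2733°
y = sin Δλ · cos φ₂ = -0.003518
x = cos φ₁ sin φ₂ − sin φ₁ cos φ₂ cos Δλ = 0.012710
θ = atan2(y, x) = -15.4720° → 344.5280° (mod 360°)

344.5°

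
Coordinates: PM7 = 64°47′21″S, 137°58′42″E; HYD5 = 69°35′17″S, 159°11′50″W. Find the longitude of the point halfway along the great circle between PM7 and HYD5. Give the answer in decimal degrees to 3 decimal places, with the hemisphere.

PM7: φ = -64.78917°, λ = +137.97833°
HYD5: φ = -69.58806°, λ = -159.19722°
Bx = cos φ₂ cos Δλ = 0.159289,  By = cos φ₂ sin Δλ = 0.310267
φₘ = atan2(sin φ₁ + sin φ₂, √((cos φ₁ + Bx)² + By²)) = -70.22058°
λₘ = λ₁ + atan2(By, cos φ₁ + Bx) = 165.90887°

165.909°E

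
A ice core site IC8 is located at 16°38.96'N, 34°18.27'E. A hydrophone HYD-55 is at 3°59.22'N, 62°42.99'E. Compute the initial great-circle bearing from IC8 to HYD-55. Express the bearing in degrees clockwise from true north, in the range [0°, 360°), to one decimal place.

IC8: φ = +16.64933°, λ = +34.30450°
HYD-55: φ = +3.98700°, λ = +62.71650°
Δλ = 28.4120°
y = sin Δλ · cos φ₂ = 0.474657
x = cos φ₁ sin φ₂ − sin φ₁ cos φ₂ cos Δλ = -0.184778
θ = atan2(y, x) = 111.2703° → 111.2703° (mod 360°)

111.3°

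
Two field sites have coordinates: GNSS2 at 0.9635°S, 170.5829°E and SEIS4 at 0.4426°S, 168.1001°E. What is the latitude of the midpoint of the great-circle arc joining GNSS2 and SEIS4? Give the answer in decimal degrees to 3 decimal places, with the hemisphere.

Bx = cos φ₂ cos Δλ = 0.999031,  By = cos φ₂ sin Δλ = -0.043318
φₘ = atan2(sin φ₁ + sin φ₂, √((cos φ₁ + Bx)² + By²)) = -0.70322°
λₘ = λ₁ + atan2(By, cos φ₁ + Bx) = 169.34143°

0.703°S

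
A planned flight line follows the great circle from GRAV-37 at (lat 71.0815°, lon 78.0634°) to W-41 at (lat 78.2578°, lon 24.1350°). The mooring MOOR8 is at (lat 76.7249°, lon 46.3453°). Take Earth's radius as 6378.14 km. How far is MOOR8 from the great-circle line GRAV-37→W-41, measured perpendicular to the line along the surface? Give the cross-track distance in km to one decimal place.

δ₁₃ = central angle GRAV-37→MOOR8 = 0.178936 rad  (haversine)
θ₁₃ = bearing GRAV-37→MOOR8 = 317.290°,  θ₁₂ = bearing GRAV-37→W-41 = 321.131°
dₓₜ = R·arcsin(sin δ₁₃ · sin(θ₁₃ − θ₁₂)) = 6378.14·arcsin(0.17798·sin(-3.842°)) = -76.060 km
|dₓₜ| = 76.060 km

76.1 km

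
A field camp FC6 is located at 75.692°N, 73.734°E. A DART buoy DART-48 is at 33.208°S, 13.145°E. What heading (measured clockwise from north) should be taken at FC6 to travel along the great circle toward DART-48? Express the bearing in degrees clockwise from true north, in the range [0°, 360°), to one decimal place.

Δλ = -60.5890°
y = sin Δλ · cos φ₂ = -0.728855
x = cos φ₁ sin φ₂ − sin φ₁ cos φ₂ cos Δλ = -0.533479
θ = atan2(y, x) = -126.2019° → 233.7981° (mod 360°)

233.8°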